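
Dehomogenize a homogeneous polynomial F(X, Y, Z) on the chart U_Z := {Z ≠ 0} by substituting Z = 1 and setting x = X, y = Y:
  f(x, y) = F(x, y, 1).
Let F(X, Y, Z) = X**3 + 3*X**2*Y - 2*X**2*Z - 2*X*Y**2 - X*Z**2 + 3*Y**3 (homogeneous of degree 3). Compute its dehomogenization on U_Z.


f(x, y) = x**3 + 3*x**2*y - 2*x**2 - 2*x*y**2 - x + 3*y**3

On U_Z we set Z = 1. Each monomial c·X^i·Y^j·Z^k in F becomes c·x^i·y^j·1^k = c·x^i·y^j.
Substituting Z = 1: F(X, Y, 1) = x**3 + 3*x**2*y - 2*x**2 - 2*x*y**2 - x + 3*y**3.
Note: deg(f) ≤ deg(F) = 3; strict inequality happens when F is divisible by Z (lost terms).


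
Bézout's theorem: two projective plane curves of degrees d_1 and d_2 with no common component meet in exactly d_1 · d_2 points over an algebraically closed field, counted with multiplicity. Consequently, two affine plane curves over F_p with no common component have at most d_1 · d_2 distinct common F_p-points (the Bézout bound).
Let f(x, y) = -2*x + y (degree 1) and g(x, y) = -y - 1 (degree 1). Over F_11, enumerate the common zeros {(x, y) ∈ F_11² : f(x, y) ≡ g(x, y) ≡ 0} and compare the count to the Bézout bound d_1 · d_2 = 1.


Common zeros: {(5, 10)}; count = 1; Bézout bound = 1.

deg(f) = 1, deg(g) = 1, so Bézout bound = 1.
Scan x ∈ F_11. For each x, list the y ∈ F_11 with f(x, y) ≡ 0 and those with g(x, y) ≡ 0 (mod 11); the common zeros in that column are the intersection.
  x = 0: f ≡ 0 at y ∈ {0}; g ≡ 0 at y ∈ {10}; common: ∅.
  x = 1: f ≡ 0 at y ∈ {2}; g ≡ 0 at y ∈ {10}; common: ∅.
  x = 2: f ≡ 0 at y ∈ {4}; g ≡ 0 at y ∈ {10}; common: ∅.
  x = 3: f ≡ 0 at y ∈ {6}; g ≡ 0 at y ∈ {10}; common: ∅.
  x = 4: f ≡ 0 at y ∈ {8}; g ≡ 0 at y ∈ {10}; common: ∅.
  x = 5: f ≡ 0 at y ∈ {10}; g ≡ 0 at y ∈ {10}; common: {10}.
  x = 6: f ≡ 0 at y ∈ {1}; g ≡ 0 at y ∈ {10}; common: ∅.
  x = 7: f ≡ 0 at y ∈ {3}; g ≡ 0 at y ∈ {10}; common: ∅.
  x = 8: f ≡ 0 at y ∈ {5}; g ≡ 0 at y ∈ {10}; common: ∅.
  x = 9: f ≡ 0 at y ∈ {7}; g ≡ 0 at y ∈ {10}; common: ∅.
  x = 10: f ≡ 0 at y ∈ {9}; g ≡ 0 at y ∈ {10}; common: ∅.
Collecting: common zeros = {(5, 10)}, so the count is 1.
Comparison with the Bézout bound: 1 ≤ 1 = deg(f)·deg(g), as expected for curves with no common component (the bound is attained).


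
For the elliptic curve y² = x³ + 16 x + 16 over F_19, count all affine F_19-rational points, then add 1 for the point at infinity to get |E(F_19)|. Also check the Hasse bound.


Affine points = {(0, 4), (0, 15), (4, 7), (4, 12), (6, 9), (6, 10), (10, 6), (10, 13), (12, 6), (12, 13), (14, 1), (14, 18), (16, 6), (16, 13)}; affine count = 14; |E(F_19)| = 15.

Discriminant check: Δ ∝ 4a³ + 27b² = 4·16³ + 27·16² = 4·4096 + 27·256 ≡ 2 (mod 19). Nonzero ⇒ E is nonsingular.
For each x ∈ F_19, compute rhs = x³ + 16·x + 16 mod 19, then count y ∈ F_19 with y² ≡ rhs.
  x = 0: rhs = 16, matching y values: 4, 15 (2 points).
  x = 1: rhs = 14, matching y values: none (0 points).
  x = 2: rhs = 18, matching y values: none (0 points).
  x = 3: rhs = 15, matching y values: none (0 points).
  x = 4: rhs = 11, matching y values: 7, 12 (2 points).
  x = 5: rhs = 12, matching y values: none (0 points).
  x = 6: rhs = 5, matching y values: 9, 10 (2 points).
  x = 7: rhs = 15, matching y values: none (0 points).
  x = 8: rhs = 10, matching y values: none (0 points).
  x = 9: rhs = 15, matching y values: none (0 points).
  x = 10: rhs = 17, matching y values: 6, 13 (2 points).
  x = 11: rhs = 3, matching y values: none (0 points).
  x = 12: rhs = 17, matching y values: 6, 13 (2 points).
  x = 13: rhs = 8, matching y values: none (0 points).
  x = 14: rhs = 1, matching y values: 1, 18 (2 points).
  x = 15: rhs = 2, matching y values: none (0 points).
  x = 16: rhs = 17, matching y values: 6, 13 (2 points).
  x = 17: rhs = 14, matching y values: none (0 points).
  x = 18: rhs = 18, matching y values: none (0 points).
Total affine count: 14.
Full point count |E(F_19)| = 14 + 1 = 15.
Hasse bound: |15 − (19+1)| = |-5| = 5 ≤ 2√19 ≈ 8.7178 ✓.


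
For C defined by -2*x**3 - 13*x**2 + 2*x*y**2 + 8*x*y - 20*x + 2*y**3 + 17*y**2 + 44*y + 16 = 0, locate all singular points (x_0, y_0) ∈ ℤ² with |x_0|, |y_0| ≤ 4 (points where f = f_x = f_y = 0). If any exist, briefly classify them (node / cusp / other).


Singular points: {(-2, -2)}; classification: node.

Compute partial derivatives:
  f_x = -6*x**2 - 26*x + 2*y**2 + 8*y - 20.
  f_y = 4*x*y + 8*x + 6*y**2 + 34*y + 44.
Scan x_0 ∈ {−4, ..., 4}. For each x_0, f_y(x_0, y) is a polynomial in y; find its integer roots y ∈ {−4, ..., 4}, then test f_x and f at those candidates.
  x = -4: f_y(-4, y) = 6*y**2 + 18*y + 12; vanishes at y ∈ {-2, -1}. (-4, -2): f_x = -20 ≠ 0; (-4, -1): f_x = -18 ≠ 0.
  x = -3: f_y(-3, y) = 6*y**2 + 22*y + 20; vanishes at y ∈ {-2}. (-3, -2): f_x = -4 ≠ 0.
  x = -2: f_y(-2, y) = 6*y**2 + 26*y + 28; vanishes at y ∈ {-2}. (-2, -2): f_x = 0, f = 0 — SINGULAR.
  x = -1: f_y(-1, y) = 6*y**2 + 30*y + 36; vanishes at y ∈ {-3, -2}. (-1, -3): f_x = -6 ≠ 0; (-1, -2): f_x = -8 ≠ 0.
  x = 0: f_y(0, y) = 6*y**2 + 34*y + 44; vanishes at y ∈ {-2}. (0, -2): f_x = -28 ≠ 0.
  x = 1: f_y(1, y) = 6*y**2 + 38*y + 52; vanishes at y ∈ {-2}. (1, -2): f_x = -60 ≠ 0.
  x = 2: f_y(2, y) = 6*y**2 + 42*y + 60; vanishes at y ∈ {-2}. (2, -2): f_x = -104 ≠ 0.
  x = 3: f_y(3, y) = 6*y**2 + 46*y + 68; vanishes at y ∈ {-2}. (3, -2): f_x = -160 ≠ 0.
  x = 4: f_y(4, y) = 6*y**2 + 50*y + 76; vanishes at y ∈ {-2}. (4, -2): f_x = -228 ≠ 0.
Only singular point on the grid: (-2, -2).
Classify: substitute x = -2 + u, y = -2 + v and expand: f = -2*u**3 - u**2 + 2*u*v**2 + 2*v**3 + v**2.
No constant or linear terms (consistent with a singular point). Quadratic part: -u**2 + v**2. Cubic part: -2*u**3 + 2*u*v**2 + 2*v**3.
The quadratic part v**2 - u**2 = (v − u)(v + u) splits into two distinct linear factors, so there are two distinct tangent lines y − -2 = ±(x − -2) — this is a node (ordinary double point).
Classification: node.


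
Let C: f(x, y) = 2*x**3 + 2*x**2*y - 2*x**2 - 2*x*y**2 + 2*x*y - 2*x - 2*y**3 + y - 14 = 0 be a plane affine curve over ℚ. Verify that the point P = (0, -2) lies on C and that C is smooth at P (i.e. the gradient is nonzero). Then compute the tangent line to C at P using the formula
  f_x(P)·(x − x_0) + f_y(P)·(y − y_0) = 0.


Tangent line at P: -14*x - 23*y - 46 = 0.

Step 1: f(0, -2) = 0, so P lies on C.
Step 2: partial derivatives
  f_x(x, y) = 6*x**2 + 4*x*y - 4*x - 2*y**2 + 2*y - 2, f_y(x, y) = 2*x**2 - 4*x*y + 2*x - 6*y**2 + 1.
  f_x(P) = -14, f_y(P) = -23 (gradient nonzero, so P is smooth).
Step 3: tangent line at P: -14·(x − 0) + -23·(y − -2) = 0.
Expanding: -14*x - 23*y - 46 = 0.


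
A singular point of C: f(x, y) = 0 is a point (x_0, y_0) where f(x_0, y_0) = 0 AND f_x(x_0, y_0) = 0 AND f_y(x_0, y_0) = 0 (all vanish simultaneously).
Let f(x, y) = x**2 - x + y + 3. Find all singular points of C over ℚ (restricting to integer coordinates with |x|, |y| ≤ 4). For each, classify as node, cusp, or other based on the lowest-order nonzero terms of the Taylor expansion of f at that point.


No singular points in the scanned grid; C is smooth there.

Compute partial derivatives:
  f_x = 2*x - 1.
  f_y = 1.
f_y = 1 is a nonzero constant, so f_y never vanishes: no point (x, y) can satisfy f = f_x = f_y = 0. In particular no (x, y) ∈ {−4, ..., 4}² is singular; the curve is smooth.


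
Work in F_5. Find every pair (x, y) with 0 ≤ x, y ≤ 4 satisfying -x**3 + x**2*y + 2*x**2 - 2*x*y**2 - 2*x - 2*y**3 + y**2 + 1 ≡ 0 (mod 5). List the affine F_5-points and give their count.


Affine F_5-points: {(0, 1), (1, 0), (1, 3), (1, 4), (4, 4)}; count = 5.

For each of the 25 pairs (x, y) ∈ F_5², evaluate f(x, y) mod 5. Record the zeros.
  x = 0: [0↦1, 1↦0, 2↦4, 3↦1, 4↦4]  zeros at y ∈ {1}
  x = 1: [0↦0, 1↦3, 2↦2, 3↦0, 4↦0]  zeros at y ∈ {0, 3, 4}
  x = 2: [0↦2, 1↦1, 2↦2, 3↦3, 4↦2]  zeros at y ∈ ∅
  x = 3: [0↦1, 1↦3, 2↦3, 3↦4, 4↦4]  zeros at y ∈ ∅
  x = 4: [0↦1, 1↦3, 2↦4, 3↦2, 4↦0]  zeros at y ∈ {4}
Collecting zeros: affine points = {(0, 1), (1, 0), (1, 3), (1, 4), (4, 4)}.
Total count |C(F_5)_aff| = 5.


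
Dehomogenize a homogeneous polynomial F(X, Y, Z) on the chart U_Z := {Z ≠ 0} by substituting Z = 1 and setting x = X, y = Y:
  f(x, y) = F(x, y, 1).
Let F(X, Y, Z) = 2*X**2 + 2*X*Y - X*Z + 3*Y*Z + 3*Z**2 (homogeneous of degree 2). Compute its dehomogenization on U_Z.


f(x, y) = 2*x**2 + 2*x*y - x + 3*y + 3

On U_Z we set Z = 1. Each monomial c·X^i·Y^j·Z^k in F becomes c·x^i·y^j·1^k = c·x^i·y^j.
Substituting Z = 1: F(X, Y, 1) = 2*x**2 + 2*x*y - x + 3*y + 3.
Note: deg(f) ≤ deg(F) = 2; strict inequality happens when F is divisible by Z (lost terms).


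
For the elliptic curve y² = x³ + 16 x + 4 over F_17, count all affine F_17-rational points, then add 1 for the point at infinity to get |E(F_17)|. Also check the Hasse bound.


Affine points = {(0, 2), (0, 15), (1, 2), (1, 15), (4, 8), (4, 9), (7, 0), (8, 7), (8, 10), (10, 5), (10, 12), (11, 7), (11, 10), (15, 7), (15, 10), (16, 2), (16, 15)}; affine count = 17; |E(F_17)| = 18.

Discriminant check: Δ ∝ 4a³ + 27b² = 4·16³ + 27·4² = 4·4096 + 27·16 ≡ 3 (mod 17). Nonzero ⇒ E is nonsingular.
For each x ∈ F_17, compute rhs = x³ + 16·x + 4 mod 17, then count y ∈ F_17 with y² ≡ rhs.
  x = 0: rhs = 4, matching y values: 2, 15 (2 points).
  x = 1: rhs = 4, matching y values: 2, 15 (2 points).
  x = 2: rhs = 10, matching y values: none (0 points).
  x = 3: rhs = 11, matching y values: none (0 points).
  x = 4: rhs = 13, matching y values: 8, 9 (2 points).
  x = 5: rhs = 5, matching y values: none (0 points).
  x = 6: rhs = 10, matching y values: none (0 points).
  x = 7: rhs = 0, matching y values: 0 (1 points).
  x = 8: rhs = 15, matching y values: 7, 10 (2 points).
  x = 9: rhs = 10, matching y values: none (0 points).
  x = 10: rhs = 8, matching y values: 5, 12 (2 points).
  x = 11: rhs = 15, matching y values: 7, 10 (2 points).
  x = 12: rhs = 3, matching y values: none (0 points).
  x = 13: rhs = 12, matching y values: none (0 points).
  x = 14: rhs = 14, matching y values: none (0 points).
  x = 15: rhs = 15, matching y values: 7, 10 (2 points).
  x = 16: rhs = 4, matching y values: 2, 15 (2 points).
Total affine count: 17.
Full point count |E(F_17)| = 17 + 1 = 18.
Hasse bound: |18 − (17+1)| = |0| = 0 ≤ 2√17 ≈ 8.2462 ✓.


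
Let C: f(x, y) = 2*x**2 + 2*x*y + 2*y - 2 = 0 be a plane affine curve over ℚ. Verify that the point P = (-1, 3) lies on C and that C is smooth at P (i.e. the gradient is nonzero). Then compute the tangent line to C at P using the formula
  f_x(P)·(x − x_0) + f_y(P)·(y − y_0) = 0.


Tangent line at P: 2*x + 2 = 0.

Step 1: f(-1, 3) = 0, so P lies on C.
Step 2: partial derivatives
  f_x(x, y) = 4*x + 2*y, f_y(x, y) = 2*x + 2.
  f_x(P) = 2, f_y(P) = 0 (gradient nonzero, so P is smooth).
Step 3: tangent line at P: 2·(x − -1) + 0·(y − 3) = 0.
Expanding: 2*x + 2 = 0.


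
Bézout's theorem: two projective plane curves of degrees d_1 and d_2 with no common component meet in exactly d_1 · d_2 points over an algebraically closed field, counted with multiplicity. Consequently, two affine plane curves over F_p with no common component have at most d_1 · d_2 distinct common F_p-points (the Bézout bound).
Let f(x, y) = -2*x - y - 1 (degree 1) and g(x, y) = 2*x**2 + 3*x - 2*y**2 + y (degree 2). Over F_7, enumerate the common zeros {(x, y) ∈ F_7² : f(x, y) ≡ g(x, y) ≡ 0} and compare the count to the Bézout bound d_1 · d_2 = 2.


Common zeros: ∅; count = 0; Bézout bound = 2.

deg(f) = 1, deg(g) = 2, so Bézout bound = 2.
Scan x ∈ F_7. For each x, list the y ∈ F_7 with f(x, y) ≡ 0 and those with g(x, y) ≡ 0 (mod 7); the common zeros in that column are the intersection.
  x = 0: f ≡ 0 at y ∈ {6}; g ≡ 0 at y ∈ {0, 4}; common: ∅.
  x = 1: f ≡ 0 at y ∈ {4}; g ≡ 0 at y ∈ ∅; common: ∅.
  x = 2: f ≡ 0 at y ∈ {2}; g ≡ 0 at y ∈ {0, 4}; common: ∅.
  x = 3: f ≡ 0 at y ∈ {0}; g ≡ 0 at y ∈ {2}; common: ∅.
  x = 4: f ≡ 0 at y ∈ {5}; g ≡ 0 at y ∈ ∅; common: ∅.
  x = 5: f ≡ 0 at y ∈ {3}; g ≡ 0 at y ∈ ∅; common: ∅.
  x = 6: f ≡ 0 at y ∈ {1}; g ≡ 0 at y ∈ {2}; common: ∅.
Collecting: common zeros = ∅, so the count is 0.
Comparison with the Bézout bound: 0 ≤ 2 = deg(f)·deg(g), as expected for curves with no common component (the affine F_7-count falls short of the bound because intersections may lie at infinity, over extension fields, or carry multiplicity).


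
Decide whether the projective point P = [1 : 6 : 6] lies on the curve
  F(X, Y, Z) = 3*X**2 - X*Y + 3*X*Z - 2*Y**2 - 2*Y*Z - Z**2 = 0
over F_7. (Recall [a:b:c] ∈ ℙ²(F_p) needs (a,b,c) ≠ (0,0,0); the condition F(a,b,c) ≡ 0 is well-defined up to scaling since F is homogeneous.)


F(1,6,6) ≡ 3 (mod 7); P is NOT on the curve.

Evaluate F(1, 6, 6) term-by-term (mod 7).
  3*X**2 ↦ 3·1·1·1 = 3
  -X*Y ↦ -1·1·6·1 = -6
  3*X*Z ↦ 3·1·1·6 = 18
  -2*Y**2 ↦ -2·1·36·1 = -72
  -2*Y*Z ↦ -2·1·6·6 = -72
  -Z**2 ↦ -1·1·1·36 = -36
Sum: F(1, 6, 6) = (3) + (-6) + (18) + (-72) + (-72) + (-36) = -165.
Reducing mod 7: -165 ≡ 3 (mod 7).
Since F(a, b, c) ≡ 3 ≠ 0 (mod 7), P does NOT lie on the curve.


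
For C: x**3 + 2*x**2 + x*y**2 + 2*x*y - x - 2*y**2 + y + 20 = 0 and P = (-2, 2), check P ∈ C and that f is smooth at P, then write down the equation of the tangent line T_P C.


Tangent line at P: 11*x - 19*y + 60 = 0.

Step 1: f(-2, 2) = 0, so P lies on C.
Step 2: partial derivatives
  f_x(x, y) = 3*x**2 + 4*x + y**2 + 2*y - 1, f_y(x, y) = 2*x*y + 2*x - 4*y + 1.
  f_x(P) = 11, f_y(P) = -19 (gradient nonzero, so P is smooth).
Step 3: tangent line at P: 11·(x − -2) + -19·(y − 2) = 0.
Expanding: 11*x - 19*y + 60 = 0.


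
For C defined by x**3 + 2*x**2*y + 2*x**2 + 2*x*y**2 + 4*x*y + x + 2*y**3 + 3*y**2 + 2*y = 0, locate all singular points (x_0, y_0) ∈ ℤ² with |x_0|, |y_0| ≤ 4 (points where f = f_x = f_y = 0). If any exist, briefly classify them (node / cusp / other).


Singular points: {(-1, 0)}; classification: node.

Compute partial derivatives:
  f_x = 3*x**2 + 4*x*y + 4*x + 2*y**2 + 4*y + 1.
  f_y = 2*x**2 + 4*x*y + 4*x + 6*y**2 + 6*y + 2.
Scan x_0 ∈ {−4, ..., 4}. For each x_0, f_y(x_0, y) is a polynomial in y; find its integer roots y ∈ {−4, ..., 4}, then test f_x and f at those candidates.
  x = -4: f_y(-4, y) = 6*y**2 - 10*y + 18; no integer root y with |y| ≤ 4.
  x = -3: f_y(-3, y) = 6*y**2 - 6*y + 8; no integer root y with |y| ≤ 4.
  x = -2: f_y(-2, y) = 6*y**2 - 2*y + 2; no integer root y with |y| ≤ 4.
  x = -1: f_y(-1, y) = 6*y**2 + 2*y; vanishes at y ∈ {0}. (-1, 0): f_x = 0, f = 0 — SINGULAR.
  x = 0: f_y(0, y) = 6*y**2 + 6*y + 2; no integer root y with |y| ≤ 4.
  x = 1: f_y(1, y) = 6*y**2 + 10*y + 8; no integer root y with |y| ≤ 4.
  x = 2: f_y(2, y) = 6*y**2 + 14*y + 18; no integer root y with |y| ≤ 4.
  x = 3: f_y(3, y) = 6*y**2 + 18*y + 32; no integer root y with |y| ≤ 4.
  x = 4: f_y(4, y) = 6*y**2 + 22*y + 50; no integer root y with |y| ≤ 4.
Only singular point on the grid: (-1, 0).
Classify: substitute x = -1 + u, y = 0 + v and expand: f = u**3 + 2*u**2*v - u**2 + 2*u*v**2 + 2*v**3 + v**2.
No constant or linear terms (consistent with a singular point). Quadratic part: -u**2 + v**2. Cubic part: u**3 + 2*u**2*v + 2*u*v**2 + 2*v**3.
The quadratic part v**2 - u**2 = (v − u)(v + u) splits into two distinct linear factors, so there are two distinct tangent lines y − 0 = ±(x − -1) — this is a node (ordinary double point).
Classification: node.


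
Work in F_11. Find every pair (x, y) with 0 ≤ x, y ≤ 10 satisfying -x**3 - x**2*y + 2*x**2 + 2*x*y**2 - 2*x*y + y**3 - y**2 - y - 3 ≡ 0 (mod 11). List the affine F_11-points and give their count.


Affine F_11-points: {(1, 3), (3, 1), (5, 9), (6, 10), (8, 4), (10, 0), (10, 3)}; count = 7.

For each of the 121 pairs (x, y) ∈ F_11², evaluate f(x, y) mod 11. Record the zeros.
  x = 0: [0↦8, 1↦7, 2↦10, 3↦1, 4↦8, 5↦4, 6↦6, 7↦9, 8↦8, 9↦9, 10↦7]  zeros at y ∈ ∅
  x = 1: [0↦9, 1↦7, 2↦2, 3↦0, 4↦7, 5↦7, 6↦6, 7↦10, 8↦3, 9↦2, 10↦2]  zeros at y ∈ {3}
  x = 2: [0↦8, 1↦3, 2↦10, 3↦2, 4↦7, 5↦9, 6↦3, 7↦6, 8↦2, 9↦8, 10↦8]  zeros at y ∈ ∅
  x = 3: [0↦10, 1↦0, 2↦6, 3↦1, 4↦2, 5↦4, 6↦2, 7↦2, 8↦10, 9↦10, 10↦8]  zeros at y ∈ {1}
  x = 4: [0↦9, 1↦3, 2↦6, 3↦2, 4↦8, 5↦8, 6↦8, 7↦3, 8↦10, 9↦2, 10↦7]  zeros at y ∈ ∅
  x = 5: [0↦10, 1↦6, 2↦4, 3↦10, 4↦8, 5↦4, 6↦4, 7↦3, 8↦7, 9↦0, 10↦10]  zeros at y ∈ {9}
  x = 6: [0↦7, 1↦3, 2↦5, 3↦8, 4↦7, 5↦8, 6↦6, 7↦7, 8↦6, 9↦9, 10↦0]  zeros at y ∈ {10}
  x = 7: [0↦5, 1↦10, 2↦3, 3↦1, 4↦10, 5↦3, 6↦8, 7↦9, 8↦1, 9↦1, 10↦4]  zeros at y ∈ ∅
  x = 8: [0↦9, 1↦10, 2↦3, 3↦5, 4↦0, 5↦5, 6↦4, 7↦3, 8↦8, 9↦3, 10↦5]  zeros at y ∈ {4}
  x = 9: [0↦2, 1↦8, 2↦10, 3↦3, 4↦4, 5↦8, 6↦10, 7↦5, 8↦10, 9↦9, 10↦8]  zeros at y ∈ ∅
  x = 10: [0↦0, 1↦9, 2↦7, 3↦0, 4↦5, 5↦6, 6↦9, 7↦9, 8↦1, 9↦2, 10↦7]  zeros at y ∈ {0, 3}
Collecting zeros: affine points = {(1, 3), (3, 1), (5, 9), (6, 10), (8, 4), (10, 0), (10, 3)}.
Total count |C(F_11)_aff| = 7.


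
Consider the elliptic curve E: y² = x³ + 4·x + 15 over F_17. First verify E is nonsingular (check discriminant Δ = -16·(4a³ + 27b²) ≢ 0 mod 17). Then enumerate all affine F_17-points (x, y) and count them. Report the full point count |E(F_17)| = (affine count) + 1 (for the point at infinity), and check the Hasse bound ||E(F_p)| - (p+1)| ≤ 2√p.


Affine points = {(0, 7), (0, 10), (6, 0), (8, 7), (8, 10), (9, 7), (9, 10), (10, 1), (10, 16), (11, 8), (11, 9), (15, 4), (15, 13)}; affine count = 13; |E(F_17)| = 14.

Discriminant check: Δ ∝ 4a³ + 27b² = 4·4³ + 27·15² = 4·64 + 27·225 ≡ 7 (mod 17). Nonzero ⇒ E is nonsingular.
For each x ∈ F_17, compute rhs = x³ + 4·x + 15 mod 17, then count y ∈ F_17 with y² ≡ rhs.
  x = 0: rhs = 15, matching y values: 7, 10 (2 points).
  x = 1: rhs = 3, matching y values: none (0 points).
  x = 2: rhs = 14, matching y values: none (0 points).
  x = 3: rhs = 3, matching y values: none (0 points).
  x = 4: rhs = 10, matching y values: none (0 points).
  x = 5: rhs = 7, matching y values: none (0 points).
  x = 6: rhs = 0, matching y values: 0 (1 points).
  x = 7: rhs = 12, matching y values: none (0 points).
  x = 8: rhs = 15, matching y values: 7, 10 (2 points).
  x = 9: rhs = 15, matching y values: 7, 10 (2 points).
  x = 10: rhs = 1, matching y values: 1, 16 (2 points).
  x = 11: rhs = 13, matching y values: 8, 9 (2 points).
  x = 12: rhs = 6, matching y values: none (0 points).
  x = 13: rhs = 3, matching y values: none (0 points).
  x = 14: rhs = 10, matching y values: none (0 points).
  x = 15: rhs = 16, matching y values: 4, 13 (2 points).
  x = 16: rhs = 10, matching y values: none (0 points).
Total affine count: 13.
Full point count |E(F_17)| = 13 + 1 = 14.
Hasse bound: |14 − (17+1)| = |-4| = 4 ≤ 2√17 ≈ 8.2462 ✓.


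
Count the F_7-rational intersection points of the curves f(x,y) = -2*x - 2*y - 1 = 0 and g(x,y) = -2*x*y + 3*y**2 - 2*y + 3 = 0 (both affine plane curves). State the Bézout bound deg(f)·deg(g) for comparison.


Common zeros: {(1, 2), (2, 1)}; count = 2; Bézout bound = 2.

deg(f) = 1, deg(g) = 2, so Bézout bound = 2.
Scan x ∈ F_7. For each x, list the y ∈ F_7 with f(x, y) ≡ 0 and those with g(x, y) ≡ 0 (mod 7); the common zeros in that column are the intersection.
  x = 0: f ≡ 0 at y ∈ {3}; g ≡ 0 at y ∈ ∅; common: ∅.
  x = 1: f ≡ 0 at y ∈ {2}; g ≡ 0 at y ∈ {2, 4}; common: {2}.
  x = 2: f ≡ 0 at y ∈ {1}; g ≡ 0 at y ∈ {1}; common: {1}.
  x = 3: f ≡ 0 at y ∈ {0}; g ≡ 0 at y ∈ {6}; common: ∅.
  x = 4: f ≡ 0 at y ∈ {6}; g ≡ 0 at y ∈ {3, 5}; common: ∅.
  x = 5: f ≡ 0 at y ∈ {5}; g ≡ 0 at y ∈ ∅; common: ∅.
  x = 6: f ≡ 0 at y ∈ {4}; g ≡ 0 at y ∈ ∅; common: ∅.
Collecting: common zeros = {(1, 2), (2, 1)}, so the count is 2.
Comparison with the Bézout bound: 2 ≤ 2 = deg(f)·deg(g), as expected for curves with no common component (the bound is attained).


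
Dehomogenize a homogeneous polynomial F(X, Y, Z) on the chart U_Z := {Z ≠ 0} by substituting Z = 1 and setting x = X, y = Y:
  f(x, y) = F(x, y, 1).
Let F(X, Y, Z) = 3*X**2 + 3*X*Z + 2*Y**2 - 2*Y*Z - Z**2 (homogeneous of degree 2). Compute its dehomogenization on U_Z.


f(x, y) = 3*x**2 + 3*x + 2*y**2 - 2*y - 1

On U_Z we set Z = 1. Each monomial c·X^i·Y^j·Z^k in F becomes c·x^i·y^j·1^k = c·x^i·y^j.
Substituting Z = 1: F(X, Y, 1) = 3*x**2 + 3*x + 2*y**2 - 2*y - 1.
Note: deg(f) ≤ deg(F) = 2; strict inequality happens when F is divisible by Z (lost terms).


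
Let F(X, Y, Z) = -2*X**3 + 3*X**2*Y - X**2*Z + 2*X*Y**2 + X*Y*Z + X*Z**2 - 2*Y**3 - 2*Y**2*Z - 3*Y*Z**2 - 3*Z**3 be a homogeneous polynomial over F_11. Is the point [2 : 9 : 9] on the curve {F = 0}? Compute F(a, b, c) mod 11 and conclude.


F(2,9,9) ≡ 3 (mod 11); P is NOT on the curve.

Evaluate F(2, 9, 9) term-by-term (mod 11).
  -2*X**3 ↦ -2·8·1·1 = -16
  3*X**2*Y ↦ 3·4·9·1 = 108
  -X**2*Z ↦ -1·4·1·9 = -36
  2*X*Y**2 ↦ 2·2·81·1 = 324
  X*Y*Z ↦ 1·2·9·9 = 162
  X*Z**2 ↦ 1·2·1·81 = 162
  -2*Y**3 ↦ -2·1·729·1 = -1458
  -2*Y**2*Z ↦ -2·1·81·9 = -1458
  -3*Y*Z**2 ↦ -3·1·9·81 = -2187
  -3*Z**3 ↦ -3·1·1·729 = -2187
Sum: F(2, 9, 9) = (-16) + (108) + (-36) + (324) + (162) + (162) + (-1458) + (-1458) + (-2187) + (-2187) = -6586.
Reducing mod 11: -6586 ≡ 3 (mod 11).
Since F(a, b, c) ≡ 3 ≠ 0 (mod 11), P does NOT lie on the curve.


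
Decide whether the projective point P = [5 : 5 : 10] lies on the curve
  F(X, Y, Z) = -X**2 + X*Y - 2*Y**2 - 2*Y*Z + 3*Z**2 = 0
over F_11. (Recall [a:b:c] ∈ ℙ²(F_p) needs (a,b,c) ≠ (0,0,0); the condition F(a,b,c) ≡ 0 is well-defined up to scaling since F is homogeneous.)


F(5,5,10) ≡ 7 (mod 11); P is NOT on the curve.

Evaluate F(5, 5, 10) term-by-term (mod 11).
  -X**2 ↦ -1·25·1·1 = -25
  X*Y ↦ 1·5·5·1 = 25
  -2*Y**2 ↦ -2·1·25·1 = -50
  -2*Y*Z ↦ -2·1·5·10 = -100
  3*Z**2 ↦ 3·1·1·100 = 300
Sum: F(5, 5, 10) = (-25) + (25) + (-50) + (-100) + (300) = 150.
Reducing mod 11: 150 ≡ 7 (mod 11).
Since F(a, b, c) ≡ 7 ≠ 0 (mod 11), P does NOT lie on the curve.


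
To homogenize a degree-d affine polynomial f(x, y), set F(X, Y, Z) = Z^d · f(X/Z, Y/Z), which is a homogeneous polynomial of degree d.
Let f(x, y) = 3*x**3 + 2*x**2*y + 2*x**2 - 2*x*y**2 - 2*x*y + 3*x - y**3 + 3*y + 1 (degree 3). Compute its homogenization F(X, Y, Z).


F(X, Y, Z) = 3*X**3 + 2*X**2*Y + 2*X**2*Z - 2*X*Y**2 - 2*X*Y*Z + 3*X*Z**2 - Y**3 + 3*Y*Z**2 + Z**3

deg(f) = 3.
Substitute x = X/Z, y = Y/Z into f, then multiply by Z^3.
  monomial 3·x^3·y^0 ↦ 3·X^3·Y^0·Z^0.
  monomial 2·x^2·y^1 ↦ 2·X^2·Y^1·Z^0.
  monomial 2·x^2·y^0 ↦ 2·X^2·Y^0·Z^1.
  monomial -2·x^1·y^2 ↦ -2·X^1·Y^2·Z^0.
  monomial -2·x^1·y^1 ↦ -2·X^1·Y^1·Z^1.
  monomial 3·x^1·y^0 ↦ 3·X^1·Y^0·Z^2.
  monomial -1·x^0·y^3 ↦ -1·X^0·Y^3·Z^0.
  monomial 3·x^0·y^1 ↦ 3·X^0·Y^1·Z^2.
  monomial 1·x^0·y^0 ↦ 1·X^0·Y^0·Z^3.
Collecting: F(X, Y, Z) = 3*X**3 + 2*X**2*Y + 2*X**2*Z - 2*X*Y**2 - 2*X*Y*Z + 3*X*Z**2 - Y**3 + 3*Y*Z**2 + Z**3.


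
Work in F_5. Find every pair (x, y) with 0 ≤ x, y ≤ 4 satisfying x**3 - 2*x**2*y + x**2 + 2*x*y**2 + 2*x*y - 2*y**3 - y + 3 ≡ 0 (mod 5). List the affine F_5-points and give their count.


Affine F_5-points: {(0, 1), (0, 2), (1, 0), (1, 2), (1, 4), (2, 0), (2, 2), (3, 1), (3, 3), (3, 4)}; count = 10.

For each of the 25 pairs (x, y) ∈ F_5², evaluate f(x, y) mod 5. Record the zeros.
  x = 0: [0↦3, 1↦0, 2↦0, 3↦1, 4↦1]  zeros at y ∈ {1, 2}
  x = 1: [0↦0, 1↦4, 2↦0, 3↦1, 4↦0]  zeros at y ∈ {0, 2, 4}
  x = 2: [0↦0, 1↦2, 2↦0, 3↦2, 4↦1]  zeros at y ∈ {0, 2}
  x = 3: [0↦4, 1↦0, 2↦1, 3↦0, 4↦0]  zeros at y ∈ {1, 3, 4}
  x = 4: [0↦3, 1↦4, 2↦4, 3↦1, 4↦3]  zeros at y ∈ ∅
Collecting zeros: affine points = {(0, 1), (0, 2), (1, 0), (1, 2), (1, 4), (2, 0), (2, 2), (3, 1), (3, 3), (3, 4)}.
Total count |C(F_5)_aff| = 10.


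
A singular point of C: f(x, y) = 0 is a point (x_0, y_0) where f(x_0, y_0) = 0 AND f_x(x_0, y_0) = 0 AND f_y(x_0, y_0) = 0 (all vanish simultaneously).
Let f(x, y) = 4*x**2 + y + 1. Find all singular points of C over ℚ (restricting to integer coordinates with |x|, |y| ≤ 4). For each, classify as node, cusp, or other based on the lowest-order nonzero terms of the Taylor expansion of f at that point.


No singular points in the scanned grid; C is smooth there.

Compute partial derivatives:
  f_x = 8*x.
  f_y = 1.
f_y = 1 is a nonzero constant, so f_y never vanishes: no point (x, y) can satisfy f = f_x = f_y = 0. In particular no (x, y) ∈ {−4, ..., 4}² is singular; the curve is smooth.


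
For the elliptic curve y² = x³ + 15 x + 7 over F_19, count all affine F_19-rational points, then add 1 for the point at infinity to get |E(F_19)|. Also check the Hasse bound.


Affine points = {(0, 8), (0, 11), (1, 2), (1, 17), (2, 8), (2, 11), (4, 6), (4, 13), (5, 6), (5, 13), (6, 3), (6, 16), (9, 4), (9, 15), (10, 6), (10, 13), (13, 9), (13, 10), (14, 4), (14, 15), (15, 4), (15, 15), (16, 7), (16, 12), (17, 8), (17, 11)}; affine count = 26; |E(F_19)| = 27.

Discriminant check: Δ ∝ 4a³ + 27b² = 4·15³ + 27·7² = 4·3375 + 27·49 ≡ 3 (mod 19). Nonzero ⇒ E is nonsingular.
For each x ∈ F_19, compute rhs = x³ + 15·x + 7 mod 19, then count y ∈ F_19 with y² ≡ rhs.
  x = 0: rhs = 7, matching y values: 8, 11 (2 points).
  x = 1: rhs = 4, matching y values: 2, 17 (2 points).
  x = 2: rhs = 7, matching y values: 8, 11 (2 points).
  x = 3: rhs = 3, matching y values: none (0 points).
  x = 4: rhs = 17, matching y values: 6, 13 (2 points).
  x = 5: rhs = 17, matching y values: 6, 13 (2 points).
  x = 6: rhs = 9, matching y values: 3, 16 (2 points).
  x = 7: rhs = 18, matching y values: none (0 points).
  x = 8: rhs = 12, matching y values: none (0 points).
  x = 9: rhs = 16, matching y values: 4, 15 (2 points).
  x = 10: rhs = 17, matching y values: 6, 13 (2 points).
  x = 11: rhs = 2, matching y values: none (0 points).
  x = 12: rhs = 15, matching y values: none (0 points).
  x = 13: rhs = 5, matching y values: 9, 10 (2 points).
  x = 14: rhs = 16, matching y values: 4, 15 (2 points).
  x = 15: rhs = 16, matching y values: 4, 15 (2 points).
  x = 16: rhs = 11, matching y values: 7, 12 (2 points).
  x = 17: rhs = 7, matching y values: 8, 11 (2 points).
  x = 18: rhs = 10, matching y values: none (0 points).
Total affine count: 26.
Full point count |E(F_19)| = 26 + 1 = 27.
Hasse bound: |27 − (19+1)| = |7| = 7 ≤ 2√19 ≈ 8.7178 ✓.


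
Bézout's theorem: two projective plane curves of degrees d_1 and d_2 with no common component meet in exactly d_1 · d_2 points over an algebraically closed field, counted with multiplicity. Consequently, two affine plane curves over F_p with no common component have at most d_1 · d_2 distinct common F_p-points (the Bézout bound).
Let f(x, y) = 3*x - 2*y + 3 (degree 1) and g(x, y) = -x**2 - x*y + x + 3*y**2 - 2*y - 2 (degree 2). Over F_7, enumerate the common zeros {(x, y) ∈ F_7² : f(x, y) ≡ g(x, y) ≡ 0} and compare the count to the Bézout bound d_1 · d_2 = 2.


Common zeros: {(0, 5), (3, 6)}; count = 2; Bézout bound = 2.

deg(f) = 1, deg(g) = 2, so Bézout bound = 2.
Scan x ∈ F_7. For each x, list the y ∈ F_7 with f(x, y) ≡ 0 and those with g(x, y) ≡ 0 (mod 7); the common zeros in that column are the intersection.
  x = 0: f ≡ 0 at y ∈ {5}; g ≡ 0 at y ∈ {5}; common: {5}.
  x = 1: f ≡ 0 at y ∈ {3}; g ≡ 0 at y ∈ ∅; common: ∅.
  x = 2: f ≡ 0 at y ∈ {1}; g ≡ 0 at y ∈ {2, 4}; common: ∅.
  x = 3: f ≡ 0 at y ∈ {6}; g ≡ 0 at y ∈ {5, 6}; common: {6}.
  x = 4: f ≡ 0 at y ∈ {4}; g ≡ 0 at y ∈ {0, 2}; common: ∅.
  x = 5: f ≡ 0 at y ∈ {2}; g ≡ 0 at y ∈ ∅; common: ∅.
  x = 6: f ≡ 0 at y ∈ {0}; g ≡ 0 at y ∈ {6}; common: ∅.
Collecting: common zeros = {(0, 5), (3, 6)}, so the count is 2.
Comparison with the Bézout bound: 2 ≤ 2 = deg(f)·deg(g), as expected for curves with no common component (the bound is attained).


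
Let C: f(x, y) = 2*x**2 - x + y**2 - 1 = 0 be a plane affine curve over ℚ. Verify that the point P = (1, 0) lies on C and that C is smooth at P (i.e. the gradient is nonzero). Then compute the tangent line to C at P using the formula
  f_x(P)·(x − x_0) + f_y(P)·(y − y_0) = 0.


Tangent line at P: 3*x - 3 = 0.

Step 1: f(1, 0) = 0, so P lies on C.
Step 2: partial derivatives
  f_x(x, y) = 4*x - 1, f_y(x, y) = 2*y.
  f_x(P) = 3, f_y(P) = 0 (gradient nonzero, so P is smooth).
Step 3: tangent line at P: 3·(x − 1) + 0·(y − 0) = 0.
Expanding: 3*x - 3 = 0.


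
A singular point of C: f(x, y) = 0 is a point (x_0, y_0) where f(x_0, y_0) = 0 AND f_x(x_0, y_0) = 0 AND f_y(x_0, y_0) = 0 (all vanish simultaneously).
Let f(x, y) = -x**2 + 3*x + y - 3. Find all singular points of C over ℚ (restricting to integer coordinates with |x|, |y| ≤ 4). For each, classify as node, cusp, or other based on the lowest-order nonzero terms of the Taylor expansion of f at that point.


No singular points in the scanned grid; C is smooth there.

Compute partial derivatives:
  f_x = 3 - 2*x.
  f_y = 1.
f_y = 1 is a nonzero constant, so f_y never vanishes: no point (x, y) can satisfy f = f_x = f_y = 0. In particular no (x, y) ∈ {−4, ..., 4}² is singular; the curve is smooth.


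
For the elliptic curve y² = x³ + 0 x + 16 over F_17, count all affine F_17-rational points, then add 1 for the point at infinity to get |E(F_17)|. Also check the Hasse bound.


Affine points = {(0, 4), (0, 13), (1, 0), (3, 3), (3, 14), (7, 6), (7, 11), (8, 1), (8, 16), (10, 8), (10, 9), (11, 2), (11, 15), (15, 5), (15, 12), (16, 7), (16, 10)}; affine count = 17; |E(F_17)| = 18.

Discriminant check: Δ ∝ 4a³ + 27b² = 4·0³ + 27·16² = 4·0 + 27·256 ≡ 10 (mod 17). Nonzero ⇒ E is nonsingular.
For each x ∈ F_17, compute rhs = x³ + 0·x + 16 mod 17, then count y ∈ F_17 with y² ≡ rhs.
  x = 0: rhs = 16, matching y values: 4, 13 (2 points).
  x = 1: rhs = 0, matching y values: 0 (1 points).
  x = 2: rhs = 7, matching y values: none (0 points).
  x = 3: rhs = 9, matching y values: 3, 14 (2 points).
  x = 4: rhs = 12, matching y values: none (0 points).
  x = 5: rhs = 5, matching y values: none (0 points).
  x = 6: rhs = 11, matching y values: none (0 points).
  x = 7: rhs = 2, matching y values: 6, 11 (2 points).
  x = 8: rhs = 1, matching y values: 1, 16 (2 points).
  x = 9: rhs = 14, matching y values: none (0 points).
  x = 10: rhs = 13, matching y values: 8, 9 (2 points).
  x = 11: rhs = 4, matching y values: 2, 15 (2 points).
  x = 12: rhs = 10, matching y values: none (0 points).
  x = 13: rhs = 3, matching y values: none (0 points).
  x = 14: rhs = 6, matching y values: none (0 points).
  x = 15: rhs = 8, matching y values: 5, 12 (2 points).
  x = 16: rhs = 15, matching y values: 7, 10 (2 points).
Total affine count: 17.
Full point count |E(F_17)| = 17 + 1 = 18.
Hasse bound: |18 − (17+1)| = |0| = 0 ≤ 2√17 ≈ 8.2462 ✓.


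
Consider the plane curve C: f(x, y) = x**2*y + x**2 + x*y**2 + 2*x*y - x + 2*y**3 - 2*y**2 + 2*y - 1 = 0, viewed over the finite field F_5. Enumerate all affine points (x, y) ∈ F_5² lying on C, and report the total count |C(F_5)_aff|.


Affine F_5-points: {(1, 1), (2, 3), (3, 0), (3, 1), (4, 4)}; count = 5.

For each of the 25 pairs (x, y) ∈ F_5², evaluate f(x, y) mod 5. Record the zeros.
  x = 0: [0↦4, 1↦1, 2↦1, 3↦1, 4↦3]  zeros at y ∈ ∅
  x = 1: [0↦4, 1↦0, 2↦1, 3↦4, 4↦1]  zeros at y ∈ {1}
  x = 2: [0↦1, 1↦3, 2↦2, 3↦0, 4↦4]  zeros at y ∈ {3}
  x = 3: [0↦0, 1↦0, 2↦4, 3↦4, 4↦2]  zeros at y ∈ {0, 1}
  x = 4: [0↦1, 1↦1, 2↦2, 3↦1, 4↦0]  zeros at y ∈ {4}
Collecting zeros: affine points = {(1, 1), (2, 3), (3, 0), (3, 1), (4, 4)}.
Total count |C(F_5)_aff| = 5.


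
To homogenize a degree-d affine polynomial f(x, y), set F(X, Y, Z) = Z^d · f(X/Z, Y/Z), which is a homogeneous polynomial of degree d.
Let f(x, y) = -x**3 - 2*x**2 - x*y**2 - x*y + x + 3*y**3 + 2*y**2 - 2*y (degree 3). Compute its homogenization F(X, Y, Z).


F(X, Y, Z) = -X**3 - 2*X**2*Z - X*Y**2 - X*Y*Z + X*Z**2 + 3*Y**3 + 2*Y**2*Z - 2*Y*Z**2

deg(f) = 3.
Substitute x = X/Z, y = Y/Z into f, then multiply by Z^3.
  monomial -1·x^3·y^0 ↦ -1·X^3·Y^0·Z^0.
  monomial -2·x^2·y^0 ↦ -2·X^2·Y^0·Z^1.
  monomial -1·x^1·y^2 ↦ -1·X^1·Y^2·Z^0.
  monomial -1·x^1·y^1 ↦ -1·X^1·Y^1·Z^1.
  monomial 1·x^1·y^0 ↦ 1·X^1·Y^0·Z^2.
  monomial 3·x^0·y^3 ↦ 3·X^0·Y^3·Z^0.
  monomial 2·x^0·y^2 ↦ 2·X^0·Y^2·Z^1.
  monomial -2·x^0·y^1 ↦ -2·X^0·Y^1·Z^2.
Collecting: F(X, Y, Z) = -X**3 - 2*X**2*Z - X*Y**2 - X*Y*Z + X*Z**2 + 3*Y**3 + 2*Y**2*Z - 2*Y*Z**2.


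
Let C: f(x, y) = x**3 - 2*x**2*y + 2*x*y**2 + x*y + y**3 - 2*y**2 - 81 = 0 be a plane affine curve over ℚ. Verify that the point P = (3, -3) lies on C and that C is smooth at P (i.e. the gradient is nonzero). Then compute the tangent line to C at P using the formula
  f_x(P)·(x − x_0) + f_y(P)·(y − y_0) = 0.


Tangent line at P: 78*x - 12*y - 270 = 0.

Step 1: f(3, -3) = 0, so P lies on C.
Step 2: partial derivatives
  f_x(x, y) = 3*x**2 - 4*x*y + 2*y**2 + y, f_y(x, y) = -2*x**2 + 4*x*y + x + 3*y**2 - 4*y.
  f_x(P) = 78, f_y(P) = -12 (gradient nonzero, so P is smooth).
Step 3: tangent line at P: 78·(x − 3) + -12·(y − -3) = 0.
Expanding: 78*x - 12*y - 270 = 0.


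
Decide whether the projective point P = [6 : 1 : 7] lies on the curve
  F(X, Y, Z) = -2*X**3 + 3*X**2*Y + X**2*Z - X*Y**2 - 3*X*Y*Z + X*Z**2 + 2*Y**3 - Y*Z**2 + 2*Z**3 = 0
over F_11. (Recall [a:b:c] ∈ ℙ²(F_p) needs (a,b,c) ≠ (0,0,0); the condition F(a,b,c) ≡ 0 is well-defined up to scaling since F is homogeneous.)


F(6,1,7) ≡ 3 (mod 11); P is NOT on the curve.

Evaluate F(6, 1, 7) term-by-term (mod 11).
  -2*X**3 ↦ -2·216·1·1 = -432
  3*X**2*Y ↦ 3·36·1·1 = 108
  X**2*Z ↦ 1·36·1·7 = 252
  -X*Y**2 ↦ -1·6·1·1 = -6
  -3*X*Y*Z ↦ -3·6·1·7 = -126
  X*Z**2 ↦ 1·6·1·49 = 294
  2*Y**3 ↦ 2·1·1·1 = 2
  -Y*Z**2 ↦ -1·1·1·49 = -49
  2*Z**3 ↦ 2·1·1·343 = 686
Sum: F(6, 1, 7) = (-432) + (108) + (252) + (-6) + (-126) + (294) + (2) + (-49) + (686) = 729.
Reducing mod 11: 729 ≡ 3 (mod 11).
Since F(a, b, c) ≡ 3 ≠ 0 (mod 11), P does NOT lie on the curve.


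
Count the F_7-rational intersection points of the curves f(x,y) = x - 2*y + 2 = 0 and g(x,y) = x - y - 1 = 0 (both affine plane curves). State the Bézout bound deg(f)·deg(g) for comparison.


Common zeros: {(4, 3)}; count = 1; Bézout bound = 1.

deg(f) = 1, deg(g) = 1, so Bézout bound = 1.
Scan x ∈ F_7. For each x, list the y ∈ F_7 with f(x, y) ≡ 0 and those with g(x, y) ≡ 0 (mod 7); the common zeros in that column are the intersection.
  x = 0: f ≡ 0 at y ∈ {1}; g ≡ 0 at y ∈ {6}; common: ∅.
  x = 1: f ≡ 0 at y ∈ {5}; g ≡ 0 at y ∈ {0}; common: ∅.
  x = 2: f ≡ 0 at y ∈ {2}; g ≡ 0 at y ∈ {1}; common: ∅.
  x = 3: f ≡ 0 at y ∈ {6}; g ≡ 0 at y ∈ {2}; common: ∅.
  x = 4: f ≡ 0 at y ∈ {3}; g ≡ 0 at y ∈ {3}; common: {3}.
  x = 5: f ≡ 0 at y ∈ {0}; g ≡ 0 at y ∈ {4}; common: ∅.
  x = 6: f ≡ 0 at y ∈ {4}; g ≡ 0 at y ∈ {5}; common: ∅.
Collecting: common zeros = {(4, 3)}, so the count is 1.
Comparison with the Bézout bound: 1 ≤ 1 = deg(f)·deg(g), as expected for curves with no common component (the bound is attained).


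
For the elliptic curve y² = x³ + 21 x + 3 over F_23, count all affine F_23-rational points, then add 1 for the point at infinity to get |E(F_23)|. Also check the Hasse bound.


Affine points = {(0, 7), (0, 16), (1, 5), (1, 18), (3, 1), (3, 22), (4, 6), (4, 17), (5, 7), (5, 16), (6, 0), (8, 4), (8, 19), (9, 1), (9, 22), (11, 1), (11, 22), (13, 9), (13, 14), (15, 6), (15, 17), (17, 11), (17, 12), (18, 7), (18, 16), (19, 4), (19, 19), (22, 2), (22, 21)}; affine count = 29; |E(F_23)| = 30.

Discriminant check: Δ ∝ 4a³ + 27b² = 4·21³ + 27·3² = 4·9261 + 27·9 ≡ 4 (mod 23). Nonzero ⇒ E is nonsingular.
For each x ∈ F_23, compute rhs = x³ + 21·x + 3 mod 23, then count y ∈ F_23 with y² ≡ rhs.
  x = 0: rhs = 3, matching y values: 7, 16 (2 points).
  x = 1: rhs = 2, matching y values: 5, 18 (2 points).
  x = 2: rhs = 7, matching y values: none (0 points).
  x = 3: rhs = 1, matching y values: 1, 22 (2 points).
  x = 4: rhs = 13, matching y values: 6, 17 (2 points).
  x = 5: rhs = 3, matching y values: 7, 16 (2 points).
  x = 6: rhs = 0, matching y values: 0 (1 points).
  x = 7: rhs = 10, matching y values: none (0 points).
  x = 8: rhs = 16, matching y values: 4, 19 (2 points).
  x = 9: rhs = 1, matching y values: 1, 22 (2 points).
  x = 10: rhs = 17, matching y values: none (0 points).
  x = 11: rhs = 1, matching y values: 1, 22 (2 points).
  x = 12: rhs = 5, matching y values: none (0 points).
  x = 13: rhs = 12, matching y values: 9, 14 (2 points).
  x = 14: rhs = 5, matching y values: none (0 points).
  x = 15: rhs = 13, matching y values: 6, 17 (2 points).
  x = 16: rhs = 19, matching y values: none (0 points).
  x = 17: rhs = 6, matching y values: 11, 12 (2 points).
  x = 18: rhs = 3, matching y values: 7, 16 (2 points).
  x = 19: rhs = 16, matching y values: 4, 19 (2 points).
  x = 20: rhs = 5, matching y values: none (0 points).
  x = 21: rhs = 22, matching y values: none (0 points).
  x = 22: rhs = 4, matching y values: 2, 21 (2 points).
Total affine count: 29.
Full point count |E(F_23)| = 29 + 1 = 30.
Hasse bound: |30 − (23+1)| = |6| = 6 ≤ 2√23 ≈ 9.5917 ✓.


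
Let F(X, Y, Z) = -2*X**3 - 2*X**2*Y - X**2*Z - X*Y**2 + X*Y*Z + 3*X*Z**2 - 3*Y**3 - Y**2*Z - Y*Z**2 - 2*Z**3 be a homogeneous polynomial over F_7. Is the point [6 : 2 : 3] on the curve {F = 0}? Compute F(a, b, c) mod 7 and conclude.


F(6,2,3) ≡ 5 (mod 7); P is NOT on the curve.

Evaluate F(6, 2, 3) term-by-term (mod 7).
  -2*X**3 ↦ -2·216·1·1 = -432
  -2*X**2*Y ↦ -2·36·2·1 = -144
  -X**2*Z ↦ -1·36·1·3 = -108
  -X*Y**2 ↦ -1·6·4·1 = -24
  X*Y*Z ↦ 1·6·2·3 = 36
  3*X*Z**2 ↦ 3·6·1·9 = 162
  -3*Y**3 ↦ -3·1·8·1 = -24
  -Y**2*Z ↦ -1·1·4·3 = -12
  -Y*Z**2 ↦ -1·1·2·9 = -18
  -2*Z**3 ↦ -2·1·1·27 = -54
Sum: F(6, 2, 3) = (-432) + (-144) + (-108) + (-24) + (36) + (162) + (-24) + (-12) + (-18) + (-54) = -618.
Reducing mod 7: -618 ≡ 5 (mod 7).
Since F(a, b, c) ≡ 5 ≠ 0 (mod 7), P does NOT lie on the curve.


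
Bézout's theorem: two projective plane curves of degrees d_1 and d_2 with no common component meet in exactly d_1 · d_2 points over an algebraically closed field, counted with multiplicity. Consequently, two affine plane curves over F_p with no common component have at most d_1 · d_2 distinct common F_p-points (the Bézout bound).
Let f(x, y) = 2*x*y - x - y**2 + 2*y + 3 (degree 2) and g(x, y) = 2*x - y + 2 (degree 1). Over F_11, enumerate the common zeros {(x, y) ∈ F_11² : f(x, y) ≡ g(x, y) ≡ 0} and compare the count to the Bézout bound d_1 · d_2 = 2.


Common zeros: {(3, 8)}; count = 1; Bézout bound = 2.

deg(f) = 2, deg(g) = 1, so Bézout bound = 2.
Scan x ∈ F_11. For each x, list the y ∈ F_11 with f(x, y) ≡ 0 and those with g(x, y) ≡ 0 (mod 11); the common zeros in that column are the intersection.
  x = 0: f ≡ 0 at y ∈ {3, 10}; g ≡ 0 at y ∈ {2}; common: ∅.
  x = 1: f ≡ 0 at y ∈ ∅; g ≡ 0 at y ∈ {4}; common: ∅.
  x = 2: f ≡ 0 at y ∈ ∅; g ≡ 0 at y ∈ {6}; common: ∅.
  x = 3: f ≡ 0 at y ∈ {0, 8}; g ≡ 0 at y ∈ {8}; common: {8}.
  x = 4: f ≡ 0 at y ∈ ∅; g ≡ 0 at y ∈ {10}; common: ∅.
  x = 5: f ≡ 0 at y ∈ {5, 7}; g ≡ 0 at y ∈ {1}; common: ∅.
  x = 6: f ≡ 0 at y ∈ ∅; g ≡ 0 at y ∈ {3}; common: ∅.
  x = 7: f ≡ 0 at y ∈ {1, 4}; g ≡ 0 at y ∈ {5}; common: ∅.
  x = 8: f ≡ 0 at y ∈ ∅; g ≡ 0 at y ∈ {7}; common: ∅.
  x = 9: f ≡ 0 at y ∈ ∅; g ≡ 0 at y ∈ {9}; common: ∅.
  x = 10: f ≡ 0 at y ∈ {2, 9}; g ≡ 0 at y ∈ {0}; common: ∅.
Collecting: common zeros = {(3, 8)}, so the count is 1.
Comparison with the Bézout bound: 1 ≤ 2 = deg(f)·deg(g), as expected for curves with no common component (the affine F_11-count falls short of the bound because intersections may lie at infinity, over extension fields, or carry multiplicity).
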